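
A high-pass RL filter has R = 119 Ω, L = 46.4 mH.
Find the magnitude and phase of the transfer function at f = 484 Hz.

Step 1 — Angular frequency: ω = 2π·484 = 3041 rad/s.
Step 2 — Transfer function: H(jω) = jωL/(R + jωL).
Step 3 — Numerator jωL = j·141.1; denominator R + jωL = 119 + j141.1.
Step 4 — H = 0.5844 + j0.4928.
Step 5 — Magnitude: |H| = 0.7644 (-2.3 dB); phase: φ = 40.1°.

|H| = 0.7644 (-2.3 dB), φ = 40.1°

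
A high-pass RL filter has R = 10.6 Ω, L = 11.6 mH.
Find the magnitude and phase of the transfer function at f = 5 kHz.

Step 1 — Angular frequency: ω = 2π·5000 = 3.142e+04 rad/s.
Step 2 — Transfer function: H(jω) = jωL/(R + jωL).
Step 3 — Numerator jωL = j·364.4; denominator R + jωL = 10.6 + j364.4.
Step 4 — H = 0.9992 + j0.02906.
Step 5 — Magnitude: |H| = 0.9996 (-0.0 dB); phase: φ = 1.7°.

|H| = 0.9996 (-0.0 dB), φ = 1.7°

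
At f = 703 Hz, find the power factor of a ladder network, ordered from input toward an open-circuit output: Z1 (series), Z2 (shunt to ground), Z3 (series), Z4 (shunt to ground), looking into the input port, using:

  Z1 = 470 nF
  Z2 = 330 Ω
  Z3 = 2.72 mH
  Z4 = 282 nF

Step 1 — Angular frequency: ω = 2π·f = 2π·703 = 4417 rad/s.
Step 2 — Component impedances:
  Z1: Z = 1/(jωC) = -j/(ω·C) = 0 - j481.7 Ω
  Z2: Z = R = 330 Ω
  Z3: Z = jωL = j·4417·0.00272 = 0 + j12.01 Ω
  Z4: Z = 1/(jωC) = -j/(ω·C) = 0 - j802.8 Ω
Step 3 — Ladder network (open output): work backward from the far end, alternating series and parallel combinations. Z_in = 281.1 - j599 Ω = 661.6∠-64.9° Ω.
Step 4 — Power factor: PF = cos(φ) = Re(Z)/|Z| = 281.06/661.64 = 0.4248.
Step 5 — Type: Im(Z) = -599 ⇒ leading (phase φ = -64.9°).

PF = 0.4248 (leading, φ = -64.9°)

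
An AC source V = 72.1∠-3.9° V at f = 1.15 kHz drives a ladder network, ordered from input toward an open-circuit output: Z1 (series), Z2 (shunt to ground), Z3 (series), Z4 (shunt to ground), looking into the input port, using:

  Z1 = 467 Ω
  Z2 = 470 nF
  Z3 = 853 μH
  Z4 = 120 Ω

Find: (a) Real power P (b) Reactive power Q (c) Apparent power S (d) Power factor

Step 1 — Angular frequency: ω = 2π·f = 2π·1150 = 7226 rad/s.
Step 2 — Component impedances:
  Z1: Z = R = 467 Ω
  Z2: Z = 1/(jωC) = -j/(ω·C) = 0 - j294.5 Ω
  Z3: Z = jωL = j·7226·0.000853 = 0 + j6.163 Ω
  Z4: Z = R = 120 Ω
Step 3 — Ladder network (open output): work backward from the far end, alternating series and parallel combinations. Z_in = 573.7 - j38.12 Ω = 575∠-3.8° Ω.
Step 4 — Source phasor: V = 72.1∠-3.9° V = 71.93 - j4.904 V.
Step 5 — Current: I = V / Z = 0.1254 - j0.0002162 A = 0.1254∠-0.1° A.
Step 6 — Complex power: S = V·I* = 9.021 - j0.5994 VA.
Step 7 — Real power: P = Re(S) = 9.021 W.
Step 8 — Reactive power: Q = Im(S) = -0.5994 VAR.
Step 9 — Apparent power: |S| = 9.041 VA.
Step 10 — Power factor: PF = P/|S| = 0.9978 (leading).

(a) P = 9.021 W  (b) Q = -0.5994 VAR  (c) S = 9.041 VA  (d) PF = 0.9978 (leading)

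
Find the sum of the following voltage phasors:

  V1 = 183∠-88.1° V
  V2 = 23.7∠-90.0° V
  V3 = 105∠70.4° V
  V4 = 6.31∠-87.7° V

Step 1 — Convert each phasor to rectangular form:
  V1 = 183·(cos(-88.1°) + j·sin(-88.1°)) = 6.067 - j182.9 V
  V2 = 23.7·(cos(-90.0°) + j·sin(-90.0°)) = 0 - j23.7 V
  V3 = 105·(cos(70.4°) + j·sin(70.4°)) = 35.22 + j98.92 V
  V4 = 6.31·(cos(-87.7°) + j·sin(-87.7°)) = 0.2532 - j6.305 V
Step 2 — Sum components: V_total = 41.54 - j114 V.
Step 3 — Convert to polar: |V_total| = 121.3 V, ∠V_total = -70.0°.

V_total = 121.3∠-70.0° V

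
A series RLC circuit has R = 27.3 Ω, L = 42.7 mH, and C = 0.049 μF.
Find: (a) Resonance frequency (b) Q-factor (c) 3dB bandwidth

Step 1 — Resonance condition Im(Z)=0 gives ω₀ = 1/√(LC).
Step 2 — ω₀ = 1/√(0.0427·4.9e-08) = 2.186e+04 rad/s.
Step 3 — f₀ = ω₀/(2π) = 3479 Hz.
Step 4 — Series Q: Q = ω₀L/R = 2.186e+04·0.0427/27.3 = 34.19.
Step 5 — 3dB bandwidth: Δω = ω₀/Q = 639.3 rad/s; BW = Δω/(2π) = 101.8 Hz.

(a) f₀ = 3479 Hz  (b) Q = 34.19  (c) BW = 101.8 Hz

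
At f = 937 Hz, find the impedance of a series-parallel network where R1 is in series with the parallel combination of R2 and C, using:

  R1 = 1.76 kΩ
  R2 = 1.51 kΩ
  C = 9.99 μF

Step 1 — Angular frequency: ω = 2π·f = 2π·937 = 5887 rad/s.
Step 2 — Component impedances:
  R1: Z = R = 1760 Ω
  R2: Z = R = 1510 Ω
  C: Z = 1/(jωC) = -j/(ω·C) = 0 - j17 Ω
Step 3 — Parallel branch: R2 || C = 1/(1/R2 + 1/C) = 0.1914 - j17 Ω.
Step 4 — Series with R1: Z_total = R1 + (R2 || C) = 1760 - j17 Ω = 1760∠-0.6° Ω.

Z = 1760 - j17 Ω = 1760∠-0.6° Ω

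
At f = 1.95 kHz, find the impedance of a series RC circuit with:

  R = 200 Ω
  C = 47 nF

Step 1 — Angular frequency: ω = 2π·f = 2π·1950 = 1.225e+04 rad/s.
Step 2 — Component impedances:
  R: Z = R = 200 Ω
  C: Z = 1/(jωC) = -j/(ω·C) = 0 - j1737 Ω
Step 3 — Series combination: Z_total = R + C = 200 - j1737 Ω = 1748∠-83.4° Ω.

Z = 200 - j1737 Ω = 1748∠-83.4° Ω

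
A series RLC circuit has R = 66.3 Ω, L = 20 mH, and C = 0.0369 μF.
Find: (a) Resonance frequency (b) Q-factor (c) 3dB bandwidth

Step 1 — Resonance condition Im(Z)=0 gives ω₀ = 1/√(LC).
Step 2 — ω₀ = 1/√(0.02·3.69e-08) = 3.681e+04 rad/s.
Step 3 — f₀ = ω₀/(2π) = 5859 Hz.
Step 4 — Series Q: Q = ω₀L/R = 3.681e+04·0.02/66.3 = 11.1.
Step 5 — 3dB bandwidth: Δω = ω₀/Q = 3315 rad/s; BW = Δω/(2π) = 527.6 Hz.

(a) f₀ = 5859 Hz  (b) Q = 11.1  (c) BW = 527.6 Hz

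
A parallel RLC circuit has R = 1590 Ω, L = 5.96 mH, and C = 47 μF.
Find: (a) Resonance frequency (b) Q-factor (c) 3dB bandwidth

Step 1 — Resonance: ω₀ = 1/√(LC) = 1/√(0.00596·4.7e-05) = 1889 rad/s.
Step 2 — f₀ = ω₀/(2π) = 300.7 Hz.
Step 3 — Parallel Q: Q = R/(ω₀L) = 1590/(1889·0.00596) = 141.2.
Step 4 — Bandwidth: Δω = ω₀/Q = 13.38 rad/s; BW = Δω/(2π) = 2.13 Hz.

(a) f₀ = 300.7 Hz  (b) Q = 141.2  (c) BW = 2.13 Hz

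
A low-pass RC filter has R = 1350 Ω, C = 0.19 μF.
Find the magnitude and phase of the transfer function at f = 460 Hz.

Step 1 — Angular frequency: ω = 2π·460 = 2890 rad/s.
Step 2 — Transfer function: H(jω) = 1/(1 + jωRC).
Step 3 — Denominator: 1 + jωRC = 1 + j·2890·1350·1.9e-07 = 1 + j0.7414.
Step 4 — H = 0.6453 - j0.4784.
Step 5 — Magnitude: |H| = 0.8033 (-1.9 dB); phase: φ = -36.6°.

|H| = 0.8033 (-1.9 dB), φ = -36.6°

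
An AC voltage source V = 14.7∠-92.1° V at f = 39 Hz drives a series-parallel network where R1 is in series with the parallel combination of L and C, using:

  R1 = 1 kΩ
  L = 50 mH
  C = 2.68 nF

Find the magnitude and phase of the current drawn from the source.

Step 1 — Angular frequency: ω = 2π·f = 2π·39 = 245 rad/s.
Step 2 — Component impedances:
  R1: Z = R = 1000 Ω
  L: Z = jωL = j·245·0.05 = 0 + j12.25 Ω
  C: Z = 1/(jωC) = -j/(ω·C) = 0 - j1.523e+06 Ω
Step 3 — Parallel branch: L || C = 1/(1/L + 1/C) = 0 + j12.25 Ω.
Step 4 — Series with R1: Z_total = R1 + (L || C) = 1000 + j12.25 Ω = 1000∠0.7° Ω.
Step 5 — Source phasor: V = 14.7∠-92.1° V = -0.5387 - j14.69 V.
Step 6 — Ohm's law: I = V / Z_total = (-0.5387 - j14.69) / (1000 + j12.25) = -0.0007185 - j0.01468 A.
Step 7 — Convert to polar: |I| = 0.0147 A, ∠I = -92.8°.

I = 0.0147∠-92.8° A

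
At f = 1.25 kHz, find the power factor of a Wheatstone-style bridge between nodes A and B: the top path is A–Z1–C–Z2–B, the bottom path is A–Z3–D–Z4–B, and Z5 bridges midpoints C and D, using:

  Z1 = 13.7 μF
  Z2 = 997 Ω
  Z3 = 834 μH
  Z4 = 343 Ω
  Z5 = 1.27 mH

Step 1 — Angular frequency: ω = 2π·f = 2π·1250 = 7854 rad/s.
Step 2 — Component impedances:
  Z1: Z = 1/(jωC) = -j/(ω·C) = 0 - j9.294 Ω
  Z2: Z = R = 997 Ω
  Z3: Z = jωL = j·7854·0.000834 = 0 + j6.55 Ω
  Z4: Z = R = 343 Ω
  Z5: Z = jωL = j·7854·0.00127 = 0 + j9.975 Ω
Step 3 — Bridge requires nodal analysis (the Z5 bridge couples midpoints C and D, so the two paths cannot be reduced to a simple series/parallel combination). Setting node B to ground and injecting 1 A at node A, the 3-node admittance system at A, C, D solves to V_A = Z_AB = 255.3 - j4.257 Ω = 255.3∠-1.0° Ω.
Step 4 — Power factor: PF = cos(φ) = Re(Z)/|Z| = 255.28/255.31 = 0.9999.
Step 5 — Type: Im(Z) = -4.257 ⇒ leading (phase φ = -1.0°).

PF = 0.9999 (leading, φ = -1.0°)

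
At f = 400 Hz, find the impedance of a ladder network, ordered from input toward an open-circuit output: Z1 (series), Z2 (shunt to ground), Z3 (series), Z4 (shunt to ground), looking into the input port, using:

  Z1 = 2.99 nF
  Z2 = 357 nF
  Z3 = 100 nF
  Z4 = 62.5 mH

Step 1 — Angular frequency: ω = 2π·f = 2π·400 = 2513 rad/s.
Step 2 — Component impedances:
  Z1: Z = 1/(jωC) = -j/(ω·C) = 0 - j1.331e+05 Ω
  Z2: Z = 1/(jωC) = -j/(ω·C) = 0 - j1115 Ω
  Z3: Z = 1/(jωC) = -j/(ω·C) = 0 - j3979 Ω
  Z4: Z = jωL = j·2513·0.0625 = 0 + j157.1 Ω
Step 3 — Ladder network (open output): work backward from the far end, alternating series and parallel combinations. Z_in = 0 - j1.339e+05 Ω = 1.339e+05∠-90.0° Ω.

Z = 0 - j1.339e+05 Ω = 1.339e+05∠-90.0° Ω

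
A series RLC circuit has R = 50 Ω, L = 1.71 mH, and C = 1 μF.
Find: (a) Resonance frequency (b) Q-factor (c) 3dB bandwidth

Step 1 — Resonance: ω₀ = 1/√(LC) = 1/√(0.00171·1e-06) = 2.418e+04 rad/s.
Step 2 — f₀ = ω₀/(2π) = 3849 Hz.
Step 3 — Series Q: Q = ω₀L/R = 2.418e+04·0.00171/50 = 0.827.
Step 4 — Bandwidth: Δω = ω₀/Q = 2.924e+04 rad/s; BW = Δω/(2π) = 4654 Hz.

(a) f₀ = 3849 Hz  (b) Q = 0.827  (c) BW = 4654 Hz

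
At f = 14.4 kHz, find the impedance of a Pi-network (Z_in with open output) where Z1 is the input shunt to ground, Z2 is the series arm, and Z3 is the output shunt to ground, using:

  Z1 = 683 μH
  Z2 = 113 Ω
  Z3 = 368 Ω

Step 1 — Angular frequency: ω = 2π·f = 2π·1.44e+04 = 9.048e+04 rad/s.
Step 2 — Component impedances:
  Z1: Z = jωL = j·9.048e+04·0.000683 = 0 + j61.8 Ω
  Z2: Z = R = 113 Ω
  Z3: Z = R = 368 Ω
Step 3 — With open output, the series arm Z2 and the output shunt Z3 appear in series to ground: Z2 + Z3 = 481 Ω.
Step 4 — Parallel with input shunt Z1: Z_in = Z1 || (Z2 + Z3) = 7.81 + j60.79 Ω = 61.29∠82.7° Ω.

Z = 7.81 + j60.79 Ω = 61.29∠82.7° Ω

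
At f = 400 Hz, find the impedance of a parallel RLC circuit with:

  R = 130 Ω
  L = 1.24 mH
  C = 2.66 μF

Step 1 — Angular frequency: ω = 2π·f = 2π·400 = 2513 rad/s.
Step 2 — Component impedances:
  R: Z = R = 130 Ω
  L: Z = jωL = j·2513·0.00124 = 0 + j3.116 Ω
  C: Z = 1/(jωC) = -j/(ω·C) = 0 - j149.6 Ω
Step 3 — Parallel combination: 1/Z_total = 1/R + 1/L + 1/C; Z_total = 0.07788 + j3.181 Ω = 3.182∠88.6° Ω.

Z = 0.07788 + j3.181 Ω = 3.182∠88.6° Ω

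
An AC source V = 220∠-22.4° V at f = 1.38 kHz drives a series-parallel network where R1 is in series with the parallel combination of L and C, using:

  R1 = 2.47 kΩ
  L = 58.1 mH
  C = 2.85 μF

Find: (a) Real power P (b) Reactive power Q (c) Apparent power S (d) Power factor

Step 1 — Angular frequency: ω = 2π·f = 2π·1380 = 8671 rad/s.
Step 2 — Component impedances:
  R1: Z = R = 2470 Ω
  L: Z = jωL = j·8671·0.0581 = 0 + j503.8 Ω
  C: Z = 1/(jωC) = -j/(ω·C) = 0 - j40.47 Ω
Step 3 — Parallel branch: L || C = 1/(1/L + 1/C) = 0 - j44 Ω.
Step 4 — Series with R1: Z_total = R1 + (L || C) = 2470 - j44 Ω = 2470∠-1.0° Ω.
Step 5 — Source phasor: V = 220∠-22.4° V = 203.4 - j83.84 V.
Step 6 — Current: I = V / Z = 0.08293 - j0.03246 A = 0.08905∠-21.4° A.
Step 7 — Complex power: S = V·I* = 19.59 - j0.349 VA.
Step 8 — Real power: P = Re(S) = 19.59 W.
Step 9 — Reactive power: Q = Im(S) = -0.349 VAR.
Step 10 — Apparent power: |S| = 19.59 VA.
Step 11 — Power factor: PF = P/|S| = 0.9998 (leading).

(a) P = 19.59 W  (b) Q = -0.349 VAR  (c) S = 19.59 VA  (d) PF = 0.9998 (leading)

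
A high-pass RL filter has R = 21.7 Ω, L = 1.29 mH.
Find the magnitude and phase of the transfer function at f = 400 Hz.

Step 1 — Angular frequency: ω = 2π·400 = 2513 rad/s.
Step 2 — Transfer function: H(jω) = jωL/(R + jωL).
Step 3 — Numerator jωL = j·3.242; denominator R + jωL = 21.7 + j3.242.
Step 4 — H = 0.02183 + j0.1461.
Step 5 — Magnitude: |H| = 0.1478 (-16.6 dB); phase: φ = 81.5°.

|H| = 0.1478 (-16.6 dB), φ = 81.5°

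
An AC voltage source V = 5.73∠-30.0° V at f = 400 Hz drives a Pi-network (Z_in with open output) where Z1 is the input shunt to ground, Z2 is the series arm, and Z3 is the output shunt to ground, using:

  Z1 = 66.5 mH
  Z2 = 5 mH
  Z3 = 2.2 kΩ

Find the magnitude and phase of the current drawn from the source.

Step 1 — Angular frequency: ω = 2π·f = 2π·400 = 2513 rad/s.
Step 2 — Component impedances:
  Z1: Z = jωL = j·2513·0.0665 = 0 + j167.1 Ω
  Z2: Z = jωL = j·2513·0.005 = 0 + j12.57 Ω
  Z3: Z = R = 2200 Ω
Step 3 — With open output, the series arm Z2 and the output shunt Z3 appear in series to ground: Z2 + Z3 = 2200 + j12.57 Ω.
Step 4 — Parallel with input shunt Z1: Z_in = Z1 || (Z2 + Z3) = 12.61 + j166.1 Ω = 166.6∠85.7° Ω.
Step 5 — Source phasor: V = 5.73∠-30.0° V = 4.962 - j2.865 V.
Step 6 — Ohm's law: I = V / Z_total = (4.962 - j2.865) / (12.61 + j166.1) = -0.01489 - j0.03101 A.
Step 7 — Convert to polar: |I| = 0.0344 A, ∠I = -115.7°.

I = 0.0344∠-115.7° A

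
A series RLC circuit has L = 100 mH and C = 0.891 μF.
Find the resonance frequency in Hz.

Step 1 — Resonance condition Im(Z)=0 gives ω₀ = 1/√(LC).
Step 2 — ω₀ = 1/√(0.1·8.91e-07) = 3350 rad/s.
Step 3 — f₀ = ω₀/(2π) = 533.2 Hz.

f₀ = 533.2 Hz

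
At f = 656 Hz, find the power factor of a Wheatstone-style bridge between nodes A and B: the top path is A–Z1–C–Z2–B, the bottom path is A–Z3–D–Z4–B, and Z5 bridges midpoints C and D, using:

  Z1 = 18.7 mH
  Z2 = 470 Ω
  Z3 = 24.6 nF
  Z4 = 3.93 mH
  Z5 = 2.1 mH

Step 1 — Angular frequency: ω = 2π·f = 2π·656 = 4122 rad/s.
Step 2 — Component impedances:
  Z1: Z = jωL = j·4122·0.0187 = 0 + j77.08 Ω
  Z2: Z = R = 470 Ω
  Z3: Z = 1/(jωC) = -j/(ω·C) = 0 - j9862 Ω
  Z4: Z = jωL = j·4122·0.00393 = 0 + j16.2 Ω
  Z5: Z = jωL = j·4122·0.0021 = 0 + j8.656 Ω
Step 3 — Bridge requires nodal analysis (the Z5 bridge couples midpoints C and D, so the two paths cannot be reduced to a simple series/parallel combination). Setting node B to ground and injecting 1 A at node A, the 3-node admittance system at A, C, D solves to V_A = Z_AB = 1.319 + j102.6 Ω = 102.6∠89.3° Ω.
Step 4 — Power factor: PF = cos(φ) = Re(Z)/|Z| = 1.3187/102.62 = 0.01285.
Step 5 — Type: Im(Z) = 102.6 ⇒ lagging (phase φ = 89.3°).

PF = 0.01285 (lagging, φ = 89.3°)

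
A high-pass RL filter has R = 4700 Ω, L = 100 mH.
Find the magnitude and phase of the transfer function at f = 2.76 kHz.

Step 1 — Angular frequency: ω = 2π·2760 = 1.734e+04 rad/s.
Step 2 — Transfer function: H(jω) = jωL/(R + jωL).
Step 3 — Numerator jωL = j·1734; denominator R + jωL = 4700 + j1734.
Step 4 — H = 0.1198 + j0.3248.
Step 5 — Magnitude: |H| = 0.3462 (-9.2 dB); phase: φ = 69.7°.

|H| = 0.3462 (-9.2 dB), φ = 69.7°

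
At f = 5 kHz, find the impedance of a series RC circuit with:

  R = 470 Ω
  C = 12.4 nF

Step 1 — Angular frequency: ω = 2π·f = 2π·5000 = 3.142e+04 rad/s.
Step 2 — Component impedances:
  R: Z = R = 470 Ω
  C: Z = 1/(jωC) = -j/(ω·C) = 0 - j2567 Ω
Step 3 — Series combination: Z_total = R + C = 470 - j2567 Ω = 2610∠-79.6° Ω.

Z = 470 - j2567 Ω = 2610∠-79.6° Ω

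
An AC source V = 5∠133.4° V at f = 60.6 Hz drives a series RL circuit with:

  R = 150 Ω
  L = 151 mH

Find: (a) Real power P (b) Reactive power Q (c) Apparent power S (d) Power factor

Step 1 — Angular frequency: ω = 2π·f = 2π·60.6 = 380.8 rad/s.
Step 2 — Component impedances:
  R: Z = R = 150 Ω
  L: Z = jωL = j·380.8·0.151 = 0 + j57.49 Ω
Step 3 — Series combination: Z_total = R + L = 150 + j57.49 Ω = 160.6∠21.0° Ω.
Step 4 — Source phasor: V = 5∠133.4° V = -3.435 + j3.633 V.
Step 5 — Current: I = V / Z = -0.01188 + j0.02877 A = 0.03113∠112.4° A.
Step 6 — Complex power: S = V·I* = 0.1453 + j0.0557 VA.
Step 7 — Real power: P = Re(S) = 0.1453 W.
Step 8 — Reactive power: Q = Im(S) = 0.0557 VAR.
Step 9 — Apparent power: |S| = 0.1556 VA.
Step 10 — Power factor: PF = P/|S| = 0.9338 (lagging).

(a) P = 0.1453 W  (b) Q = 0.0557 VAR  (c) S = 0.1556 VA  (d) PF = 0.9338 (lagging)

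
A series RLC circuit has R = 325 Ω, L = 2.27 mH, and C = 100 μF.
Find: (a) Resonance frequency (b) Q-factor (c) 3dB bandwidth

Step 1 — Resonance: ω₀ = 1/√(LC) = 1/√(0.00227·0.0001) = 2099 rad/s.
Step 2 — f₀ = ω₀/(2π) = 334 Hz.
Step 3 — Series Q: Q = ω₀L/R = 2099·0.00227/325 = 0.01466.
Step 4 — Bandwidth: Δω = ω₀/Q = 1.432e+05 rad/s; BW = Δω/(2π) = 2.279e+04 Hz.

(a) f₀ = 334 Hz  (b) Q = 0.01466  (c) BW = 2.279e+04 Hz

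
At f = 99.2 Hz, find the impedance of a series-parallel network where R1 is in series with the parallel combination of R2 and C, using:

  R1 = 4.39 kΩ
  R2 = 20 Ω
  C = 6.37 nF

Step 1 — Angular frequency: ω = 2π·f = 2π·99.2 = 623.3 rad/s.
Step 2 — Component impedances:
  R1: Z = R = 4390 Ω
  R2: Z = R = 20 Ω
  C: Z = 1/(jωC) = -j/(ω·C) = 0 - j2.519e+05 Ω
Step 3 — Parallel branch: R2 || C = 1/(1/R2 + 1/C) = 20 - j0.001588 Ω.
Step 4 — Series with R1: Z_total = R1 + (R2 || C) = 4410 - j0.001588 Ω = 4410∠-0.0° Ω.

Z = 4410 - j0.001588 Ω = 4410∠-0.0° Ω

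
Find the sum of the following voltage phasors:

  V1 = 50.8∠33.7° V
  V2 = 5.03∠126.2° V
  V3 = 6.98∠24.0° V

Step 1 — Convert each phasor to rectangular form:
  V1 = 50.8·(cos(33.7°) + j·sin(33.7°)) = 42.26 + j28.19 V
  V2 = 5.03·(cos(126.2°) + j·sin(126.2°)) = -2.971 + j4.059 V
  V3 = 6.98·(cos(24.0°) + j·sin(24.0°)) = 6.377 + j2.839 V
Step 2 — Sum components: V_total = 45.67 + j35.08 V.
Step 3 — Convert to polar: |V_total| = 57.59 V, ∠V_total = 37.5°.

V_total = 57.59∠37.5° V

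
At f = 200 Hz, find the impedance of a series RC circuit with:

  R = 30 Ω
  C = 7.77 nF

Step 1 — Angular frequency: ω = 2π·f = 2π·200 = 1257 rad/s.
Step 2 — Component impedances:
  R: Z = R = 30 Ω
  C: Z = 1/(jωC) = -j/(ω·C) = 0 - j1.024e+05 Ω
Step 3 — Series combination: Z_total = R + C = 30 - j1.024e+05 Ω = 1.024e+05∠-90.0° Ω.

Z = 30 - j1.024e+05 Ω = 1.024e+05∠-90.0° Ω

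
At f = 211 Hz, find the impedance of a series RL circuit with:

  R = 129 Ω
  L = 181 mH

Step 1 — Angular frequency: ω = 2π·f = 2π·211 = 1326 rad/s.
Step 2 — Component impedances:
  R: Z = R = 129 Ω
  L: Z = jωL = j·1326·0.181 = 0 + j240 Ω
Step 3 — Series combination: Z_total = R + L = 129 + j240 Ω = 272.4∠61.7° Ω.

Z = 129 + j240 Ω = 272.4∠61.7° Ω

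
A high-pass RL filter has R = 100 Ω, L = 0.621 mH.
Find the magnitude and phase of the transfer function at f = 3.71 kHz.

Step 1 — Angular frequency: ω = 2π·3710 = 2.331e+04 rad/s.
Step 2 — Transfer function: H(jω) = jωL/(R + jωL).
Step 3 — Numerator jωL = j·14.48; denominator R + jωL = 100 + j14.48.
Step 4 — H = 0.02053 + j0.1418.
Step 5 — Magnitude: |H| = 0.1433 (-16.9 dB); phase: φ = 81.8°.

|H| = 0.1433 (-16.9 dB), φ = 81.8°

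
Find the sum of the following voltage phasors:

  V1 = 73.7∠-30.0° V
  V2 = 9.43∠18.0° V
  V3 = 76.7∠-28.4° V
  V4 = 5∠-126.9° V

Step 1 — Convert each phasor to rectangular form:
  V1 = 73.7·(cos(-30.0°) + j·sin(-30.0°)) = 63.83 - j36.85 V
  V2 = 9.43·(cos(18.0°) + j·sin(18.0°)) = 8.968 + j2.914 V
  V3 = 76.7·(cos(-28.4°) + j·sin(-28.4°)) = 67.47 - j36.48 V
  V4 = 5·(cos(-126.9°) + j·sin(-126.9°)) = -3.002 - j3.998 V
Step 2 — Sum components: V_total = 137.3 - j74.41 V.
Step 3 — Convert to polar: |V_total| = 156.1 V, ∠V_total = -28.5°.

V_total = 156.1∠-28.5° V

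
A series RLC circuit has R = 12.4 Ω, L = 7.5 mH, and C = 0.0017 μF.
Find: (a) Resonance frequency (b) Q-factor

Step 1 — Resonance condition Im(Z)=0 gives ω₀ = 1/√(LC).
Step 2 — ω₀ = 1/√(0.0075·1.7e-09) = 2.801e+05 rad/s.
Step 3 — f₀ = ω₀/(2π) = 4.457e+04 Hz.
Step 4 — Series Q: Q = ω₀L/R = 2.801e+05·0.0075/12.4 = 169.4.

(a) f₀ = 4.457e+04 Hz  (b) Q = 169.4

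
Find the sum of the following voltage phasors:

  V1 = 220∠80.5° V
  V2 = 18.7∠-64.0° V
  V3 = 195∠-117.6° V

Step 1 — Convert each phasor to rectangular form:
  V1 = 220·(cos(80.5°) + j·sin(80.5°)) = 36.31 + j217 V
  V2 = 18.7·(cos(-64.0°) + j·sin(-64.0°)) = 8.198 - j16.81 V
  V3 = 195·(cos(-117.6°) + j·sin(-117.6°)) = -90.34 - j172.8 V
Step 2 — Sum components: V_total = -45.83 + j27.37 V.
Step 3 — Convert to polar: |V_total| = 53.38 V, ∠V_total = 149.2°.

V_total = 53.38∠149.2° V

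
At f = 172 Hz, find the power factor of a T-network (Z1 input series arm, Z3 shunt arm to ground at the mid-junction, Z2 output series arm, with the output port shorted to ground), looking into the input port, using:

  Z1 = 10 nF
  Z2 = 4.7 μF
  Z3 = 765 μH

Step 1 — Angular frequency: ω = 2π·f = 2π·172 = 1081 rad/s.
Step 2 — Component impedances:
  Z1: Z = 1/(jωC) = -j/(ω·C) = 0 - j9.253e+04 Ω
  Z2: Z = 1/(jωC) = -j/(ω·C) = 0 - j196.9 Ω
  Z3: Z = jωL = j·1081·0.000765 = 0 + j0.8267 Ω
Step 3 — With the output port shorted to ground, the output series arm Z2 runs from the junction to ground; the shunt arm Z3 also runs from the junction to ground. They appear in parallel: Z3 || Z2 = 0 + j0.8302 Ω.
Step 4 — Series with input arm Z1: Z_in = Z1 + (Z3 || Z2) = 0 - j9.253e+04 Ω = 9.253e+04∠-90.0° Ω.
Step 5 — Power factor: PF = cos(φ) = Re(Z)/|Z| = 0/9.253e+04 = 0.
Step 6 — Type: Im(Z) = -9.253e+04 ⇒ leading (phase φ = -90.0°).

PF = 0 (leading, φ = -90.0°)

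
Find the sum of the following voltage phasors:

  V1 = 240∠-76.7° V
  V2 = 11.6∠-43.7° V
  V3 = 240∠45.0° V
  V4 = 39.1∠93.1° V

Step 1 — Convert each phasor to rectangular form:
  V1 = 240·(cos(-76.7°) + j·sin(-76.7°)) = 55.21 - j233.6 V
  V2 = 11.6·(cos(-43.7°) + j·sin(-43.7°)) = 8.386 - j8.014 V
  V3 = 240·(cos(45.0°) + j·sin(45.0°)) = 169.7 + j169.7 V
  V4 = 39.1·(cos(93.1°) + j·sin(93.1°)) = -2.114 + j39.04 V
Step 2 — Sum components: V_total = 231.2 - j32.83 V.
Step 3 — Convert to polar: |V_total| = 233.5 V, ∠V_total = -8.1°.

V_total = 233.5∠-8.1° V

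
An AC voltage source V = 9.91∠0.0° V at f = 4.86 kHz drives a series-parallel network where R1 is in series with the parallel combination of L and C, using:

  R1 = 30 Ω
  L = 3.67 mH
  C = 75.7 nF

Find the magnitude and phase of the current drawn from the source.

Step 1 — Angular frequency: ω = 2π·f = 2π·4860 = 3.054e+04 rad/s.
Step 2 — Component impedances:
  R1: Z = R = 30 Ω
  L: Z = jωL = j·3.054e+04·0.00367 = 0 + j112.1 Ω
  C: Z = 1/(jωC) = -j/(ω·C) = 0 - j432.6 Ω
Step 3 — Parallel branch: L || C = 1/(1/L + 1/C) = 0 + j151.3 Ω.
Step 4 — Series with R1: Z_total = R1 + (L || C) = 30 + j151.3 Ω = 154.2∠78.8° Ω.
Step 5 — Source phasor: V = 9.91∠0.0° V = 9.91 V.
Step 6 — Ohm's law: I = V / Z_total = (9.91) / (30 + j151.3) = 0.0125 - j0.06304 A.
Step 7 — Convert to polar: |I| = 0.06427 A, ∠I = -78.8°.

I = 0.06427∠-78.8° A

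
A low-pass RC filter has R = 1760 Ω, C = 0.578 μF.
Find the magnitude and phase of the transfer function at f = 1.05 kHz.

Step 1 — Angular frequency: ω = 2π·1050 = 6597 rad/s.
Step 2 — Transfer function: H(jω) = 1/(1 + jωRC).
Step 3 — Denominator: 1 + jωRC = 1 + j·6597·1760·5.78e-07 = 1 + j6.711.
Step 4 — H = 0.02172 - j0.1458.
Step 5 — Magnitude: |H| = 0.1474 (-16.6 dB); phase: φ = -81.5°.

|H| = 0.1474 (-16.6 dB), φ = -81.5°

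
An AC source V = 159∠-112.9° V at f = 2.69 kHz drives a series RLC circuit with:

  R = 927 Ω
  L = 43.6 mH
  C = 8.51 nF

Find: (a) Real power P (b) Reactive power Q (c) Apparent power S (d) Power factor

Step 1 — Angular frequency: ω = 2π·f = 2π·2690 = 1.69e+04 rad/s.
Step 2 — Component impedances:
  R: Z = R = 927 Ω
  L: Z = jωL = j·1.69e+04·0.0436 = 0 + j736.9 Ω
  C: Z = 1/(jωC) = -j/(ω·C) = 0 - j6952 Ω
Step 3 — Series combination: Z_total = R + L + C = 927 - j6216 Ω = 6284∠-81.5° Ω.
Step 4 — Source phasor: V = 159∠-112.9° V = -61.87 - j146.5 V.
Step 5 — Current: I = V / Z = 0.0216 - j0.01318 A = 0.0253∠-31.4° A.
Step 6 — Complex power: S = V·I* = 0.5934 - j3.979 VA.
Step 7 — Real power: P = Re(S) = 0.5934 W.
Step 8 — Reactive power: Q = Im(S) = -3.979 VAR.
Step 9 — Apparent power: |S| = 4.023 VA.
Step 10 — Power factor: PF = P/|S| = 0.1475 (leading).

(a) P = 0.5934 W  (b) Q = -3.979 VAR  (c) S = 4.023 VA  (d) PF = 0.1475 (leading)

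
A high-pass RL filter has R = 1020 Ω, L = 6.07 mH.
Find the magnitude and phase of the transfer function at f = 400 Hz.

Step 1 — Angular frequency: ω = 2π·400 = 2513 rad/s.
Step 2 — Transfer function: H(jω) = jωL/(R + jωL).
Step 3 — Numerator jωL = j·15.26; denominator R + jωL = 1020 + j15.26.
Step 4 — H = 0.0002236 + j0.01495.
Step 5 — Magnitude: |H| = 0.01495 (-36.5 dB); phase: φ = 89.1°.

|H| = 0.01495 (-36.5 dB), φ = 89.1°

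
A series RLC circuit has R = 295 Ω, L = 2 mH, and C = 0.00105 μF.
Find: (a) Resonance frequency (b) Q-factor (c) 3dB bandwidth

Step 1 — Resonance condition Im(Z)=0 gives ω₀ = 1/√(LC).
Step 2 — ω₀ = 1/√(0.002·1.05e-09) = 6.901e+05 rad/s.
Step 3 — f₀ = ω₀/(2π) = 1.098e+05 Hz.
Step 4 — Series Q: Q = ω₀L/R = 6.901e+05·0.002/295 = 4.678.
Step 5 — 3dB bandwidth: Δω = ω₀/Q = 1.475e+05 rad/s; BW = Δω/(2π) = 2.348e+04 Hz.

(a) f₀ = 1.098e+05 Hz  (b) Q = 4.678  (c) BW = 2.348e+04 Hz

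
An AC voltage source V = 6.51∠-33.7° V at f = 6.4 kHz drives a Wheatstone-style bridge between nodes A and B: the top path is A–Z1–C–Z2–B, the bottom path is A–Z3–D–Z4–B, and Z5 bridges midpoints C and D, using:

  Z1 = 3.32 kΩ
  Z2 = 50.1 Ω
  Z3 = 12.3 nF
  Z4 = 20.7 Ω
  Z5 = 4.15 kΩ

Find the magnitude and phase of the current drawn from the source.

Step 1 — Angular frequency: ω = 2π·f = 2π·6400 = 4.021e+04 rad/s.
Step 2 — Component impedances:
  Z1: Z = R = 3320 Ω
  Z2: Z = R = 50.1 Ω
  Z3: Z = 1/(jωC) = -j/(ω·C) = 0 - j2022 Ω
  Z4: Z = R = 20.7 Ω
  Z5: Z = R = 4150 Ω
Step 3 — Bridge requires nodal analysis (the Z5 bridge couples midpoints C and D, so the two paths cannot be reduced to a simple series/parallel combination). Setting node B to ground and injecting 1 A at node A, the 3-node admittance system at A, C, D solves to V_A = Z_AB = 899.3 - j1473 Ω = 1726∠-58.6° Ω.
Step 4 — Source phasor: V = 6.51∠-33.7° V = 5.416 - j3.612 V.
Step 5 — Ohm's law: I = V / Z_total = (5.416 - j3.612) / (899.3 - j1473) = 0.003421 + j0.001588 A.
Step 6 — Convert to polar: |I| = 0.003771 A, ∠I = 24.9°.

I = 0.003771∠24.9° A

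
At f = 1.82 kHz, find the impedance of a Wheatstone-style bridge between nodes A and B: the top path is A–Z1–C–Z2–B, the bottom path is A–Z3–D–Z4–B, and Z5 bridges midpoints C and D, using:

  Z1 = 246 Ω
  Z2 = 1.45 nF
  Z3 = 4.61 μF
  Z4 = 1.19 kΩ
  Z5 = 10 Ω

Step 1 — Angular frequency: ω = 2π·f = 2π·1820 = 1.144e+04 rad/s.
Step 2 — Component impedances:
  Z1: Z = R = 246 Ω
  Z2: Z = 1/(jωC) = -j/(ω·C) = 0 - j6.031e+04 Ω
  Z3: Z = 1/(jωC) = -j/(ω·C) = 0 - j18.97 Ω
  Z4: Z = R = 1190 Ω
  Z5: Z = R = 10 Ω
Step 3 — Bridge requires nodal analysis (the Z5 bridge couples midpoints C and D, so the two paths cannot be reduced to a simple series/parallel combination). Setting node B to ground and injecting 1 A at node A, the 3-node admittance system at A, C, D solves to V_A = Z_AB = 1191 - j42.34 Ω = 1192∠-2.0° Ω.

Z = 1191 - j42.34 Ω = 1192∠-2.0° Ω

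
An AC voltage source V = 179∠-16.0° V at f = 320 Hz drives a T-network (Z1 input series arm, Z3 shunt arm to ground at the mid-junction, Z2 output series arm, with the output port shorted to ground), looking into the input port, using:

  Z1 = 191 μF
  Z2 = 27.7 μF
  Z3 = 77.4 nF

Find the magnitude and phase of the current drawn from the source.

Step 1 — Angular frequency: ω = 2π·f = 2π·320 = 2011 rad/s.
Step 2 — Component impedances:
  Z1: Z = 1/(jωC) = -j/(ω·C) = 0 - j2.604 Ω
  Z2: Z = 1/(jωC) = -j/(ω·C) = 0 - j17.96 Ω
  Z3: Z = 1/(jωC) = -j/(ω·C) = 0 - j6426 Ω
Step 3 — With the output port shorted to ground, the output series arm Z2 runs from the junction to ground; the shunt arm Z3 also runs from the junction to ground. They appear in parallel: Z3 || Z2 = 0 - j17.91 Ω.
Step 4 — Series with input arm Z1: Z_in = Z1 + (Z3 || Z2) = 0 - j20.51 Ω = 20.51∠-90.0° Ω.
Step 5 — Source phasor: V = 179∠-16.0° V = 172.1 - j49.34 V.
Step 6 — Ohm's law: I = V / Z_total = (172.1 - j49.34) / (0 - j20.51) = 2.406 + j8.39 A.
Step 7 — Convert to polar: |I| = 8.728 A, ∠I = 74.0°.

I = 8.728∠74.0° A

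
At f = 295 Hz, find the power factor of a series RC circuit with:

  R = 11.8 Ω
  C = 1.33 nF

Step 1 — Angular frequency: ω = 2π·f = 2π·295 = 1854 rad/s.
Step 2 — Component impedances:
  R: Z = R = 11.8 Ω
  C: Z = 1/(jωC) = -j/(ω·C) = 0 - j4.056e+05 Ω
Step 3 — Series combination: Z_total = R + C = 11.8 - j4.056e+05 Ω = 4.056e+05∠-90.0° Ω.
Step 4 — Power factor: PF = cos(φ) = Re(Z)/|Z| = 11.8/4.056e+05 = 2.909e-05.
Step 5 — Type: Im(Z) = -4.056e+05 ⇒ leading (phase φ = -90.0°).

PF = 2.909e-05 (leading, φ = -90.0°)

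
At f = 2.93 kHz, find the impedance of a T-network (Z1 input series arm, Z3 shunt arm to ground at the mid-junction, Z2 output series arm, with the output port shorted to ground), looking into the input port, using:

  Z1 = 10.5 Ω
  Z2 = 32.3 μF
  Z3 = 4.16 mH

Step 1 — Angular frequency: ω = 2π·f = 2π·2930 = 1.841e+04 rad/s.
Step 2 — Component impedances:
  Z1: Z = R = 10.5 Ω
  Z2: Z = 1/(jωC) = -j/(ω·C) = 0 - j1.682 Ω
  Z3: Z = jωL = j·1.841e+04·0.00416 = 0 + j76.58 Ω
Step 3 — With the output port shorted to ground, the output series arm Z2 runs from the junction to ground; the shunt arm Z3 also runs from the junction to ground. They appear in parallel: Z3 || Z2 = 0 - j1.719 Ω.
Step 4 — Series with input arm Z1: Z_in = Z1 + (Z3 || Z2) = 10.5 - j1.719 Ω = 10.64∠-9.3° Ω.

Z = 10.5 - j1.719 Ω = 10.64∠-9.3° Ω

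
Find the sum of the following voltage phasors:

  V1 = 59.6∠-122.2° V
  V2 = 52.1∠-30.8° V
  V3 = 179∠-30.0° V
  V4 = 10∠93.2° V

Step 1 — Convert each phasor to rectangular form:
  V1 = 59.6·(cos(-122.2°) + j·sin(-122.2°)) = -31.76 - j50.43 V
  V2 = 52.1·(cos(-30.8°) + j·sin(-30.8°)) = 44.75 - j26.68 V
  V3 = 179·(cos(-30.0°) + j·sin(-30.0°)) = 155 - j89.5 V
  V4 = 10·(cos(93.2°) + j·sin(93.2°)) = -0.5582 + j9.984 V
Step 2 — Sum components: V_total = 167.5 - j156.6 V.
Step 3 — Convert to polar: |V_total| = 229.3 V, ∠V_total = -43.1°.

V_total = 229.3∠-43.1° V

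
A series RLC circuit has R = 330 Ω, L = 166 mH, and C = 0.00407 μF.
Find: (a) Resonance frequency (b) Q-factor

Step 1 — Resonance condition Im(Z)=0 gives ω₀ = 1/√(LC).
Step 2 — ω₀ = 1/√(0.166·4.07e-09) = 3.847e+04 rad/s.
Step 3 — f₀ = ω₀/(2π) = 6123 Hz.
Step 4 — Series Q: Q = ω₀L/R = 3.847e+04·0.166/330 = 19.35.

(a) f₀ = 6123 Hz  (b) Q = 19.35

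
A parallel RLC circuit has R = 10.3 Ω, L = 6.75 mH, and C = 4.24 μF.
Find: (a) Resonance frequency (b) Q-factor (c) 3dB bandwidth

Step 1 — Resonance: ω₀ = 1/√(LC) = 1/√(0.00675·4.24e-06) = 5911 rad/s.
Step 2 — f₀ = ω₀/(2π) = 940.8 Hz.
Step 3 — Parallel Q: Q = R/(ω₀L) = 10.3/(5911·0.00675) = 0.2581.
Step 4 — Bandwidth: Δω = ω₀/Q = 2.29e+04 rad/s; BW = Δω/(2π) = 3644 Hz.

(a) f₀ = 940.8 Hz  (b) Q = 0.2581  (c) BW = 3644 Hz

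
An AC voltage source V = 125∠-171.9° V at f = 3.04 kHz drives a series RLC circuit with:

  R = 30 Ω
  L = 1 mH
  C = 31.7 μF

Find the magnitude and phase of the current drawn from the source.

Step 1 — Angular frequency: ω = 2π·f = 2π·3040 = 1.91e+04 rad/s.
Step 2 — Component impedances:
  R: Z = R = 30 Ω
  L: Z = jωL = j·1.91e+04·0.001 = 0 + j19.1 Ω
  C: Z = 1/(jωC) = -j/(ω·C) = 0 - j1.652 Ω
Step 3 — Series combination: Z_total = R + L + C = 30 + j17.45 Ω = 34.71∠30.2° Ω.
Step 4 — Source phasor: V = 125∠-171.9° V = -123.8 - j17.61 V.
Step 5 — Ohm's law: I = V / Z_total = (-123.8 - j17.61) / (30 + j17.45) = -3.337 + j1.354 A.
Step 6 — Convert to polar: |I| = 3.602 A, ∠I = 157.9°.

I = 3.602∠157.9° A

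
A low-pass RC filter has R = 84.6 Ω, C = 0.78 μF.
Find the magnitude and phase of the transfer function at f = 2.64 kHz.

Step 1 — Angular frequency: ω = 2π·2640 = 1.659e+04 rad/s.
Step 2 — Transfer function: H(jω) = 1/(1 + jωRC).
Step 3 — Denominator: 1 + jωRC = 1 + j·1.659e+04·84.6·7.8e-07 = 1 + j1.095.
Step 4 — H = 0.4549 - j0.498.
Step 5 — Magnitude: |H| = 0.6745 (-3.4 dB); phase: φ = -47.6°.

|H| = 0.6745 (-3.4 dB), φ = -47.6°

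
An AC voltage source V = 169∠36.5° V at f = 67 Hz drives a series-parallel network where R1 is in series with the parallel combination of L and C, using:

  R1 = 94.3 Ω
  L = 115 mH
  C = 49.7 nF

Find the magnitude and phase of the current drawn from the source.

Step 1 — Angular frequency: ω = 2π·f = 2π·67 = 421 rad/s.
Step 2 — Component impedances:
  R1: Z = R = 94.3 Ω
  L: Z = jωL = j·421·0.115 = 0 + j48.41 Ω
  C: Z = 1/(jωC) = -j/(ω·C) = 0 - j4.78e+04 Ω
Step 3 — Parallel branch: L || C = 1/(1/L + 1/C) = 0 + j48.46 Ω.
Step 4 — Series with R1: Z_total = R1 + (L || C) = 94.3 + j48.46 Ω = 106∠27.2° Ω.
Step 5 — Source phasor: V = 169∠36.5° V = 135.9 + j100.5 V.
Step 6 — Ohm's law: I = V / Z_total = (135.9 + j100.5) / (94.3 + j48.46) = 1.573 + j0.2576 A.
Step 7 — Convert to polar: |I| = 1.594 A, ∠I = 9.3°.

I = 1.594∠9.3° A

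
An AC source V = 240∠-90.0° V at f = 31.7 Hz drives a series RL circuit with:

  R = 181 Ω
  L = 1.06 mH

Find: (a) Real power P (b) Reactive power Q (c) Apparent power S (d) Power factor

Step 1 — Angular frequency: ω = 2π·f = 2π·31.7 = 199.2 rad/s.
Step 2 — Component impedances:
  R: Z = R = 181 Ω
  L: Z = jωL = j·199.2·0.00106 = 0 + j0.2111 Ω
Step 3 — Series combination: Z_total = R + L = 181 + j0.2111 Ω = 181∠0.1° Ω.
Step 4 — Source phasor: V = 240∠-90.0° V = 0 - j240 V.
Step 5 — Current: I = V / Z = -0.001547 - j1.326 A = 1.326∠-90.1° A.
Step 6 — Complex power: S = V·I* = 318.2 + j0.3712 VA.
Step 7 — Real power: P = Re(S) = 318.2 W.
Step 8 — Reactive power: Q = Im(S) = 0.3712 VAR.
Step 9 — Apparent power: |S| = 318.2 VA.
Step 10 — Power factor: PF = P/|S| = 1 (lagging).

(a) P = 318.2 W  (b) Q = 0.3712 VAR  (c) S = 318.2 VA  (d) PF = 1 (lagging)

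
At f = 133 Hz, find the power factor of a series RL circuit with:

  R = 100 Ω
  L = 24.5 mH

Step 1 — Angular frequency: ω = 2π·f = 2π·133 = 835.7 rad/s.
Step 2 — Component impedances:
  R: Z = R = 100 Ω
  L: Z = jωL = j·835.7·0.0245 = 0 + j20.47 Ω
Step 3 — Series combination: Z_total = R + L = 100 + j20.47 Ω = 102.1∠11.6° Ω.
Step 4 — Power factor: PF = cos(φ) = Re(Z)/|Z| = 100/102.07 = 0.9797.
Step 5 — Type: Im(Z) = 20.47 ⇒ lagging (phase φ = 11.6°).

PF = 0.9797 (lagging, φ = 11.6°)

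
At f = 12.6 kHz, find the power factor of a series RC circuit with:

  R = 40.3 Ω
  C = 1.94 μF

Step 1 — Angular frequency: ω = 2π·f = 2π·1.26e+04 = 7.917e+04 rad/s.
Step 2 — Component impedances:
  R: Z = R = 40.3 Ω
  C: Z = 1/(jωC) = -j/(ω·C) = 0 - j6.511 Ω
Step 3 — Series combination: Z_total = R + C = 40.3 - j6.511 Ω = 40.82∠-9.2° Ω.
Step 4 — Power factor: PF = cos(φ) = Re(Z)/|Z| = 40.3/40.823 = 0.9872.
Step 5 — Type: Im(Z) = -6.511 ⇒ leading (phase φ = -9.2°).

PF = 0.9872 (leading, φ = -9.2°)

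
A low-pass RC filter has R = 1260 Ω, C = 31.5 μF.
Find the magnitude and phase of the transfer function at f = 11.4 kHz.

Step 1 — Angular frequency: ω = 2π·1.14e+04 = 7.163e+04 rad/s.
Step 2 — Transfer function: H(jω) = 1/(1 + jωRC).
Step 3 — Denominator: 1 + jωRC = 1 + j·7.163e+04·1260·3.15e-05 = 1 + j2843.
Step 4 — H = 1.237e-07 - j0.0003518.
Step 5 — Magnitude: |H| = 0.0003518 (-69.1 dB); phase: φ = -90.0°.

|H| = 0.0003518 (-69.1 dB), φ = -90.0°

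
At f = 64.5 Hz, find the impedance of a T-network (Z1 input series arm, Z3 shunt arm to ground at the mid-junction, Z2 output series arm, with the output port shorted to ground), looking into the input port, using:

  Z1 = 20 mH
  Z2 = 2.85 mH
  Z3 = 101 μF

Step 1 — Angular frequency: ω = 2π·f = 2π·64.5 = 405.3 rad/s.
Step 2 — Component impedances:
  Z1: Z = jωL = j·405.3·0.02 = 0 + j8.105 Ω
  Z2: Z = jωL = j·405.3·0.00285 = 0 + j1.155 Ω
  Z3: Z = 1/(jωC) = -j/(ω·C) = 0 - j24.43 Ω
Step 3 — With the output port shorted to ground, the output series arm Z2 runs from the junction to ground; the shunt arm Z3 also runs from the junction to ground. They appear in parallel: Z3 || Z2 = 0 + j1.212 Ω.
Step 4 — Series with input arm Z1: Z_in = Z1 + (Z3 || Z2) = 0 + j9.318 Ω = 9.318∠90.0° Ω.

Z = 0 + j9.318 Ω = 9.318∠90.0° Ω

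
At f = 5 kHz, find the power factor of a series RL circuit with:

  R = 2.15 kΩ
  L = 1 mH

Step 1 — Angular frequency: ω = 2π·f = 2π·5000 = 3.142e+04 rad/s.
Step 2 — Component impedances:
  R: Z = R = 2150 Ω
  L: Z = jωL = j·3.142e+04·0.001 = 0 + j31.42 Ω
Step 3 — Series combination: Z_total = R + L = 2150 + j31.42 Ω = 2150∠0.8° Ω.
Step 4 — Power factor: PF = cos(φ) = Re(Z)/|Z| = 2150/2150.2 = 0.9999.
Step 5 — Type: Im(Z) = 31.42 ⇒ lagging (phase φ = 0.8°).

PF = 0.9999 (lagging, φ = 0.8°)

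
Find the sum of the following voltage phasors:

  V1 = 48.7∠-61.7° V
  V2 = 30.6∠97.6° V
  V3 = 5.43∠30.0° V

Step 1 — Convert each phasor to rectangular form:
  V1 = 48.7·(cos(-61.7°) + j·sin(-61.7°)) = 23.09 - j42.88 V
  V2 = 30.6·(cos(97.6°) + j·sin(97.6°)) = -4.047 + j30.33 V
  V3 = 5.43·(cos(30.0°) + j·sin(30.0°)) = 4.703 + j2.715 V
Step 2 — Sum components: V_total = 23.74 - j9.833 V.
Step 3 — Convert to polar: |V_total| = 25.7 V, ∠V_total = -22.5°.

V_total = 25.7∠-22.5° V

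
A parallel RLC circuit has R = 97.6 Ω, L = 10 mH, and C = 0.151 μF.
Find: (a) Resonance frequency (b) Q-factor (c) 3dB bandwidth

Step 1 — Resonance: ω₀ = 1/√(LC) = 1/√(0.01·1.51e-07) = 2.573e+04 rad/s.
Step 2 — f₀ = ω₀/(2π) = 4096 Hz.
Step 3 — Parallel Q: Q = R/(ω₀L) = 97.6/(2.573e+04·0.01) = 0.3793.
Step 4 — Bandwidth: Δω = ω₀/Q = 6.785e+04 rad/s; BW = Δω/(2π) = 1.08e+04 Hz.

(a) f₀ = 4096 Hz  (b) Q = 0.3793  (c) BW = 1.08e+04 Hz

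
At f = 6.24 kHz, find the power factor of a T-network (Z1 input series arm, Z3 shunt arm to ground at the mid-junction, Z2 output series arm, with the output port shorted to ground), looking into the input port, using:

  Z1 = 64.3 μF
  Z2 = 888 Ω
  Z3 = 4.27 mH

Step 1 — Angular frequency: ω = 2π·f = 2π·6240 = 3.921e+04 rad/s.
Step 2 — Component impedances:
  Z1: Z = 1/(jωC) = -j/(ω·C) = 0 - j0.3967 Ω
  Z2: Z = R = 888 Ω
  Z3: Z = jωL = j·3.921e+04·0.00427 = 0 + j167.4 Ω
Step 3 — With the output port shorted to ground, the output series arm Z2 runs from the junction to ground; the shunt arm Z3 also runs from the junction to ground. They appear in parallel: Z3 || Z2 = 30.48 + j161.7 Ω.
Step 4 — Series with input arm Z1: Z_in = Z1 + (Z3 || Z2) = 30.48 + j161.3 Ω = 164.1∠79.3° Ω.
Step 5 — Power factor: PF = cos(φ) = Re(Z)/|Z| = 30.48/164.1 = 0.1857.
Step 6 — Type: Im(Z) = 161.3 ⇒ lagging (phase φ = 79.3°).

PF = 0.1857 (lagging, φ = 79.3°)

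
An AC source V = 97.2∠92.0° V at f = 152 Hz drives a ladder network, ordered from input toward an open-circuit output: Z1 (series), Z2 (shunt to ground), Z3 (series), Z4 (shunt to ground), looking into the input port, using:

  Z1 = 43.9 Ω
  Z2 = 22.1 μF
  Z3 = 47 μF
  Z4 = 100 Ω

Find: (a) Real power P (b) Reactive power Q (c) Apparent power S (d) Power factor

Step 1 — Angular frequency: ω = 2π·f = 2π·152 = 955 rad/s.
Step 2 — Component impedances:
  Z1: Z = R = 43.9 Ω
  Z2: Z = 1/(jωC) = -j/(ω·C) = 0 - j47.38 Ω
  Z3: Z = 1/(jωC) = -j/(ω·C) = 0 - j22.28 Ω
  Z4: Z = R = 100 Ω
Step 3 — Ladder network (open output): work backward from the far end, alternating series and parallel combinations. Z_in = 59.01 - j36.85 Ω = 69.57∠-32.0° Ω.
Step 4 — Source phasor: V = 97.2∠92.0° V = -3.392 + j97.14 V.
Step 5 — Current: I = V / Z = -0.7809 + j1.158 A = 1.397∠124.0° A.
Step 6 — Complex power: S = V·I* = 115.2 - j71.92 VA.
Step 7 — Real power: P = Re(S) = 115.2 W.
Step 8 — Reactive power: Q = Im(S) = -71.92 VAR.
Step 9 — Apparent power: |S| = 135.8 VA.
Step 10 — Power factor: PF = P/|S| = 0.8482 (leading).

(a) P = 115.2 W  (b) Q = -71.92 VAR  (c) S = 135.8 VA  (d) PF = 0.8482 (leading)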